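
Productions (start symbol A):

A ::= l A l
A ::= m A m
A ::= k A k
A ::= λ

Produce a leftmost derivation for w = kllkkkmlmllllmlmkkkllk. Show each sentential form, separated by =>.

A => kAk => klAlk => kllAllk => kllkAkllk => kllkkAkkllk => kllkkkAkkkllk => kllkkkmAmkkkllk => kllkkkmlAlmkkkllk => kllkkkmlmAmlmkkkllk => kllkkkmlmlAlmlmkkkllk => kllkkkmlmllAllmlmkkkllk => kllkkkmlmllllmlmkkkllk

A => kAk   [A ::= k A k]
kAk => klAlk   [A ::= l A l]
klAlk => kllAllk   [A ::= l A l]
kllAllk => kllkAkllk   [A ::= k A k]
kllkAkllk => kllkkAkkllk   [A ::= k A k]
kllkkAkkllk => kllkkkAkkkllk   [A ::= k A k]
kllkkkAkkkllk => kllkkkmAmkkkllk   [A ::= m A m]
kllkkkmAmkkkllk => kllkkkmlAlmkkkllk   [A ::= l A l]
kllkkkmlAlmkkkllk => kllkkkmlmAmlmkkkllk   [A ::= m A m]
kllkkkmlmAmlmkkkllk => kllkkkmlmlAlmlmkkkllk   [A ::= l A l]
kllkkkmlmlAlmlmkkkllk => kllkkkmlmllAllmlmkkkllk   [A ::= l A l]
kllkkkmlmllAllmlmkkkllk => kllkkkmlmllllmlmkkkllk   [A ::= λ]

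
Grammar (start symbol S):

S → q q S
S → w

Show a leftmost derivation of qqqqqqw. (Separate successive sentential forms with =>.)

S => qqS   [S → q q S]
qqS => qqqqS   [S → q q S]
qqqqS => qqqqqqS   [S → q q S]
qqqqqqS => qqqqqqw   [S → w]

S => qqS => qqqqS => qqqqqqS => qqqqqqw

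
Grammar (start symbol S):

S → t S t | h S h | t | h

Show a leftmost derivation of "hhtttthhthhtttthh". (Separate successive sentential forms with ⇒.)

S ⇒ hSh ⇒ hhShh ⇒ hhtSthh ⇒ hhttStthh ⇒ hhtttSttthh ⇒ hhttttStttthh ⇒ hhtttthShtttthh ⇒ hhtttthhShhtttthh ⇒ hhtttthhthhtttthh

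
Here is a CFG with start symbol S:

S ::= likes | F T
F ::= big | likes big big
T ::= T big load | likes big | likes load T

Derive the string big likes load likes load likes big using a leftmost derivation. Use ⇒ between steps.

S ⇒ F T   [S ::= F T]
F T ⇒ big T   [F ::= big]
big T ⇒ big likes load T   [T ::= likes load T]
big likes load T ⇒ big likes load likes load T   [T ::= likes load T]
big likes load likes load T ⇒ big likes load likes load likes big   [T ::= likes big]

S ⇒ F T ⇒ big T ⇒ big likes load T ⇒ big likes load likes load T ⇒ big likes load likes load likes big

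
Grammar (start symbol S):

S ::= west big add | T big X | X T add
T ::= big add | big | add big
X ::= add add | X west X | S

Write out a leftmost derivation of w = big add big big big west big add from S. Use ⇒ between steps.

S ⇒ T big X ⇒ big add big X ⇒ big add big S ⇒ big add big T big X ⇒ big add big big big X ⇒ big add big big big S ⇒ big add big big big west big add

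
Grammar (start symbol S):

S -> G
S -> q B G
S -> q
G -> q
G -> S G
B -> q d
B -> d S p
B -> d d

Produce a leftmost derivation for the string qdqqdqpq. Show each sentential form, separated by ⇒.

S ⇒ qBG   [S -> q B G]
qBG ⇒ qdSpG   [B -> d S p]
qdSpG ⇒ qdqBGpG   [S -> q B G]
qdqBGpG ⇒ qdqqdGpG   [B -> q d]
qdqqdGpG ⇒ qdqqdqpG   [G -> q]
qdqqdqpG ⇒ qdqqdqpq   [G -> q]

S ⇒ qBG ⇒ qdSpG ⇒ qdqBGpG ⇒ qdqqdGpG ⇒ qdqqdqpG ⇒ qdqqdqpq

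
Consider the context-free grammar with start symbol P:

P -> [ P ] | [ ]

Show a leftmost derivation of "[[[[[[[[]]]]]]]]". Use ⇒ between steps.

P ⇒ [P] ⇒ [[P]] ⇒ [[[P]]] ⇒ [[[[P]]]] ⇒ [[[[[P]]]]] ⇒ [[[[[[P]]]]]] ⇒ [[[[[[[P]]]]]]] ⇒ [[[[[[[[]]]]]]]]

P ⇒ [P]   [P -> [ P ]]
[P] ⇒ [[P]]   [P -> [ P ]]
[[P]] ⇒ [[[P]]]   [P -> [ P ]]
[[[P]]] ⇒ [[[[P]]]]   [P -> [ P ]]
[[[[P]]]] ⇒ [[[[[P]]]]]   [P -> [ P ]]
[[[[[P]]]]] ⇒ [[[[[[P]]]]]]   [P -> [ P ]]
[[[[[[P]]]]]] ⇒ [[[[[[[P]]]]]]]   [P -> [ P ]]
[[[[[[[P]]]]]]] ⇒ [[[[[[[[]]]]]]]]   [P -> [ ]]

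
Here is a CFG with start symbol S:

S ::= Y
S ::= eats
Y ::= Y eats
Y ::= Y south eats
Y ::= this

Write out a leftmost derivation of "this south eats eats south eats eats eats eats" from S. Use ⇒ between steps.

S ⇒ Y   [S ::= Y]
Y ⇒ Y eats   [Y ::= Y eats]
Y eats ⇒ Y eats eats   [Y ::= Y eats]
Y eats eats ⇒ Y eats eats eats   [Y ::= Y eats]
Y eats eats eats ⇒ Y south eats eats eats eats   [Y ::= Y south eats]
Y south eats eats eats eats ⇒ Y eats south eats eats eats eats   [Y ::= Y eats]
Y eats south eats eats eats eats ⇒ Y south eats eats south eats eats eats eats   [Y ::= Y south eats]
Y south eats eats south eats eats eats eats ⇒ this south eats eats south eats eats eats eats   [Y ::= this]

S ⇒ Y ⇒ Y eats ⇒ Y eats eats ⇒ Y eats eats eats ⇒ Y south eats eats eats eats ⇒ Y eats south eats eats eats eats ⇒ Y south eats eats south eats eats eats eats ⇒ this south eats eats south eats eats eats eats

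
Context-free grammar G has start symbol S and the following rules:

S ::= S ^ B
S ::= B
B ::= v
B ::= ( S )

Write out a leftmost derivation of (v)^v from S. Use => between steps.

S => S^B => B^B => (S)^B => (B)^B => (v)^B => (v)^v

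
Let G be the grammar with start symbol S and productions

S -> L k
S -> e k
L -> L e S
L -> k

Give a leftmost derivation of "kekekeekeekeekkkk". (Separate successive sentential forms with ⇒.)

S ⇒ Lk   [S -> L k]
Lk ⇒ LeSk   [L -> L e S]
LeSk ⇒ keSk   [L -> k]
keSk ⇒ keLkk   [S -> L k]
keLkk ⇒ keLeSkk   [L -> L e S]
keLeSkk ⇒ kekeSkk   [L -> k]
kekeSkk ⇒ kekeLkkk   [S -> L k]
kekeLkkk ⇒ kekeLeSkkk   [L -> L e S]
kekeLeSkkk ⇒ kekeLeSeSkkk   [L -> L e S]
kekeLeSeSkkk ⇒ kekeLeSeSeSkkk   [L -> L e S]
kekeLeSeSeSkkk ⇒ kekekeSeSeSkkk   [L -> k]
kekekeSeSeSkkk ⇒ kekekeekeSeSkkk   [S -> e k]
kekekeekeSeSkkk ⇒ kekekeekeekeSkkk   [S -> e k]
kekekeekeekeSkkk ⇒ kekekeekeekeekkkk   [S -> e k]

S⇒Lk⇒LeSk⇒keSk⇒keLkk⇒keLeSkk⇒kekeSkk⇒kekeLkkk⇒kekeLeSkkk⇒kekeLeSeSkkk⇒kekeLeSeSeSkkk⇒kekekeSeSeSkkk⇒kekekeekeSeSkkk⇒kekekeekeekeSkkk⇒kekekeekeekeekkkk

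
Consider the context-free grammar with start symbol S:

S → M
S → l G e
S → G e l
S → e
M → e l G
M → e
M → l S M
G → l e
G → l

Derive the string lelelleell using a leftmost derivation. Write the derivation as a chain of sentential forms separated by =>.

S=>M=>lSM=>lMM=>leM=>lelSM=>lelMM=>lelelGM=>lelelleM=>lelelleelG=>lelelleell

S => M   [S → M]
M => lSM   [M → l S M]
lSM => lMM   [S → M]
lMM => leM   [M → e]
leM => lelSM   [M → l S M]
lelSM => lelMM   [S → M]
lelMM => lelelGM   [M → e l G]
lelelGM => lelelleM   [G → l e]
lelelleM => lelelleelG   [M → e l G]
lelelleelG => lelelleell   [G → l]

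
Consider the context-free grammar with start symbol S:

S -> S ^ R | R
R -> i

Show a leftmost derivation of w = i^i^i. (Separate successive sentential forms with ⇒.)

S ⇒ S^R   [S -> S ^ R]
S^R ⇒ S^R^R   [S -> S ^ R]
S^R^R ⇒ R^R^R   [S -> R]
R^R^R ⇒ i^R^R   [R -> i]
i^R^R ⇒ i^i^R   [R -> i]
i^i^R ⇒ i^i^i   [R -> i]

S ⇒ S^R ⇒ S^R^R ⇒ R^R^R ⇒ i^R^R ⇒ i^i^R ⇒ i^i^i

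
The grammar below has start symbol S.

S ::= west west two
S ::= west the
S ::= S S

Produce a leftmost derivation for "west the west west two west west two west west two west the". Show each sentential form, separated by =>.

S => S S => S S S => west the S S => west the S S S => west the S S S S => west the west west two S S S => west the west west two west west two S S => west the west west two west west two west west two S => west the west west two west west two west west two west the

S => S S   [S ::= S S]
S S => S S S   [S ::= S S]
S S S => west the S S   [S ::= west the]
west the S S => west the S S S   [S ::= S S]
west the S S S => west the S S S S   [S ::= S S]
west the S S S S => west the west west two S S S   [S ::= west west two]
west the west west two S S S => west the west west two west west two S S   [S ::= west west two]
west the west west two west west two S S => west the west west two west west two west west two S   [S ::= west west two]
west the west west two west west two west west two S => west the west west two west west two west west two west the   [S ::= west the]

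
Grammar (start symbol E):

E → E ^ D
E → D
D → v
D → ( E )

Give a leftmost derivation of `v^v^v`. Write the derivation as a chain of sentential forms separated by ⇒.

E ⇒ E^D ⇒ E^D^D ⇒ D^D^D ⇒ v^D^D ⇒ v^v^D ⇒ v^v^v

E ⇒ E^D   [E → E ^ D]
E^D ⇒ E^D^D   [E → E ^ D]
E^D^D ⇒ D^D^D   [E → D]
D^D^D ⇒ v^D^D   [D → v]
v^D^D ⇒ v^v^D   [D → v]
v^v^D ⇒ v^v^v   [D → v]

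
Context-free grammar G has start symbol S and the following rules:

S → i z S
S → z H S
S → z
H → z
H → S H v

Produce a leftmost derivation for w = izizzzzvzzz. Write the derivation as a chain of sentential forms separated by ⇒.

S⇒izS⇒izizS⇒izizzHS⇒izizzSHvS⇒izizzzHvS⇒izizzzzvS⇒izizzzzvzHS⇒izizzzzvzzS⇒izizzzzvzzz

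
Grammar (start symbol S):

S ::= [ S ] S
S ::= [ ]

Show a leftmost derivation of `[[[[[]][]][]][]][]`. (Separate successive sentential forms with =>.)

S => [S]S   [S ::= [ S ] S]
[S]S => [[S]S]S   [S ::= [ S ] S]
[[S]S]S => [[[S]S]S]S   [S ::= [ S ] S]
[[[S]S]S]S => [[[[S]S]S]S]S   [S ::= [ S ] S]
[[[[S]S]S]S]S => [[[[[]]S]S]S]S   [S ::= [ ]]
[[[[[]]S]S]S]S => [[[[[]][]]S]S]S   [S ::= [ ]]
[[[[[]][]]S]S]S => [[[[[]][]][]]S]S   [S ::= [ ]]
[[[[[]][]][]]S]S => [[[[[]][]][]][]]S   [S ::= [ ]]
[[[[[]][]][]][]]S => [[[[[]][]][]][]][]   [S ::= [ ]]

S => [S]S => [[S]S]S => [[[S]S]S]S => [[[[S]S]S]S]S => [[[[[]]S]S]S]S => [[[[[]][]]S]S]S => [[[[[]][]][]]S]S => [[[[[]][]][]][]]S => [[[[[]][]][]][]][]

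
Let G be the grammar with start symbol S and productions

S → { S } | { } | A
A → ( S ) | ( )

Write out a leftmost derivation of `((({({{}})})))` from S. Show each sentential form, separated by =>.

S => A   [S → A]
A => (S)   [A → ( S )]
(S) => (A)   [S → A]
(A) => ((S))   [A → ( S )]
((S)) => ((A))   [S → A]
((A)) => (((S)))   [A → ( S )]
(((S))) => ((({S})))   [S → { S }]
((({S}))) => ((({A})))   [S → A]
((({A}))) => ((({(S)})))   [A → ( S )]
((({(S)}))) => ((({({S})})))   [S → { S }]
((({({S})}))) => ((({({{}})})))   [S → { }]

S => A => (S) => (A) => ((S)) => ((A)) => (((S))) => ((({S}))) => ((({A}))) => ((({(S)}))) => ((({({S})}))) => ((({({{}})})))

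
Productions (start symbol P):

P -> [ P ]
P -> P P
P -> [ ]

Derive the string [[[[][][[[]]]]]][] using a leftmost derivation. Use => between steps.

P => PP => [P]P => [[P]]P => [[[P]]]P => [[[PP]]]P => [[[[]P]]]P => [[[[]PP]]]P => [[[[][]P]]]P => [[[[][][P]]]]P => [[[[][][[P]]]]]P => [[[[][][[[]]]]]]P => [[[[][][[[]]]]]][]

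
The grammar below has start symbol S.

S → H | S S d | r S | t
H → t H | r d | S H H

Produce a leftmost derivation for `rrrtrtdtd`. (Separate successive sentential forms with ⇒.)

S ⇒ rS   [S → r S]
rS ⇒ rrS   [S → r S]
rrS ⇒ rrSSd   [S → S S d]
rrSSd ⇒ rrSSdSd   [S → S S d]
rrSSdSd ⇒ rrrSSdSd   [S → r S]
rrrSSdSd ⇒ rrrtSdSd   [S → t]
rrrtSdSd ⇒ rrrtrSdSd   [S → r S]
rrrtrSdSd ⇒ rrrtrtdSd   [S → t]
rrrtrtdSd ⇒ rrrtrtdtd   [S → t]

S⇒rS⇒rrS⇒rrSSd⇒rrSSdSd⇒rrrSSdSd⇒rrrtSdSd⇒rrrtrSdSd⇒rrrtrtdSd⇒rrrtrtdtd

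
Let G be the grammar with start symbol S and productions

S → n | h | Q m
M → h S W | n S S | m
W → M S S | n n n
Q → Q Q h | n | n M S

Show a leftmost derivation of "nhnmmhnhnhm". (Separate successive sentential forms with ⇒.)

S ⇒ Qm ⇒ QQhm ⇒ nMSQhm ⇒ nhSWSQhm ⇒ nhQmWSQhm ⇒ nhnmWSQhm ⇒ nhnmMSSSQhm ⇒ nhnmmSSSQhm ⇒ nhnmmhSSQhm ⇒ nhnmmhnSQhm ⇒ nhnmmhnhQhm ⇒ nhnmmhnhnhm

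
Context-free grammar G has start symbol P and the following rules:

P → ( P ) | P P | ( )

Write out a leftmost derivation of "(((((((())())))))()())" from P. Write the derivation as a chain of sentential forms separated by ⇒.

P ⇒ (P) ⇒ (PP) ⇒ (PPP) ⇒ ((P)PP) ⇒ (((P))PP) ⇒ ((((P)))PP) ⇒ (((((P))))PP) ⇒ ((((((P)))))PP) ⇒ ((((((PP)))))PP) ⇒ (((((((P)P)))))PP) ⇒ (((((((())P)))))PP) ⇒ (((((((())())))))PP) ⇒ (((((((())())))))()P) ⇒ (((((((())())))))()())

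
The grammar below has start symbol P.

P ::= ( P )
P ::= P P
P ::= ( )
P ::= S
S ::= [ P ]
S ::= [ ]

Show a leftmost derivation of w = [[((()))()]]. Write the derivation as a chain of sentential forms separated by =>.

P => S   [P ::= S]
S => [P]   [S ::= [ P ]]
[P] => [S]   [P ::= S]
[S] => [[P]]   [S ::= [ P ]]
[[P]] => [[PP]]   [P ::= P P]
[[PP]] => [[(P)P]]   [P ::= ( P )]
[[(P)P]] => [[((P))P]]   [P ::= ( P )]
[[((P))P]] => [[((()))P]]   [P ::= ( )]
[[((()))P]] => [[((()))()]]   [P ::= ( )]

P => S => [P] => [S] => [[P]] => [[PP]] => [[(P)P]] => [[((P))P]] => [[((()))P]] => [[((()))()]]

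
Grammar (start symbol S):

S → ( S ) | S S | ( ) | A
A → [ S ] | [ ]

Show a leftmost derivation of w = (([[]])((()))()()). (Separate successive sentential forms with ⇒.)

S ⇒ (S)   [S → ( S )]
(S) ⇒ (SS)   [S → S S]
(SS) ⇒ ((S)S)   [S → ( S )]
((S)S) ⇒ ((A)S)   [S → A]
((A)S) ⇒ (([S])S)   [A → [ S ]]
(([S])S) ⇒ (([A])S)   [S → A]
(([A])S) ⇒ (([[]])S)   [A → [ ]]
(([[]])S) ⇒ (([[]])SS)   [S → S S]
(([[]])SS) ⇒ (([[]])SSS)   [S → S S]
(([[]])SSS) ⇒ (([[]])(S)SS)   [S → ( S )]
(([[]])(S)SS) ⇒ (([[]])((S))SS)   [S → ( S )]
(([[]])((S))SS) ⇒ (([[]])((()))SS)   [S → ( )]
(([[]])((()))SS) ⇒ (([[]])((()))()S)   [S → ( )]
(([[]])((()))()S) ⇒ (([[]])((()))()())   [S → ( )]

S ⇒ (S) ⇒ (SS) ⇒ ((S)S) ⇒ ((A)S) ⇒ (([S])S) ⇒ (([A])S) ⇒ (([[]])S) ⇒ (([[]])SS) ⇒ (([[]])SSS) ⇒ (([[]])(S)SS) ⇒ (([[]])((S))SS) ⇒ (([[]])((()))SS) ⇒ (([[]])((()))()S) ⇒ (([[]])((()))()())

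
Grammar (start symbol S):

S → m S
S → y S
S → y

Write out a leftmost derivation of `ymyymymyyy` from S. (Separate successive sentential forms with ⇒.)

S ⇒ yS   [S → y S]
yS ⇒ ymS   [S → m S]
ymS ⇒ ymyS   [S → y S]
ymyS ⇒ ymyyS   [S → y S]
ymyyS ⇒ ymyymS   [S → m S]
ymyymS ⇒ ymyymyS   [S → y S]
ymyymyS ⇒ ymyymymS   [S → m S]
ymyymymS ⇒ ymyymymyS   [S → y S]
ymyymymyS ⇒ ymyymymyyS   [S → y S]
ymyymymyyS ⇒ ymyymymyyy   [S → y]

S ⇒ yS ⇒ ymS ⇒ ymyS ⇒ ymyyS ⇒ ymyymS ⇒ ymyymyS ⇒ ymyymymS ⇒ ymyymymyS ⇒ ymyymymyyS ⇒ ymyymymyyy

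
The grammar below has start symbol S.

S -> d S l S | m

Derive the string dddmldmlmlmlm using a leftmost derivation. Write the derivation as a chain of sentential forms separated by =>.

S => dSlS => ddSlSlS => dddSlSlSlS => dddmlSlSlS => dddmldSlSlSlS => dddmldmlSlSlS => dddmldmlmlSlS => dddmldmlmlmlS => dddmldmlmlmlm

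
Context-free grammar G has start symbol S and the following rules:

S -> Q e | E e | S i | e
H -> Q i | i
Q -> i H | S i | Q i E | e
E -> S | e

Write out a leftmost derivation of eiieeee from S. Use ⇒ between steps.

S ⇒ Ee   [S -> E e]
Ee ⇒ Se   [E -> S]
Se ⇒ Eee   [S -> E e]
Eee ⇒ See   [E -> S]
See ⇒ Qeee   [S -> Q e]
Qeee ⇒ QiEeee   [Q -> Q i E]
QiEeee ⇒ SiiEeee   [Q -> S i]
SiiEeee ⇒ eiiEeee   [S -> e]
eiiEeee ⇒ eiieeee   [E -> e]

S⇒Ee⇒Se⇒Eee⇒See⇒Qeee⇒QiEeee⇒SiiEeee⇒eiiEeee⇒eiieeee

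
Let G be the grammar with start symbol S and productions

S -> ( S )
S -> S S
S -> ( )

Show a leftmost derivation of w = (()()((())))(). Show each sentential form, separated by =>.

S => SS   [S -> S S]
SS => (S)S   [S -> ( S )]
(S)S => (SS)S   [S -> S S]
(SS)S => (SSS)S   [S -> S S]
(SSS)S => (()SS)S   [S -> ( )]
(()SS)S => (()()S)S   [S -> ( )]
(()()S)S => (()()(S))S   [S -> ( S )]
(()()(S))S => (()()((S)))S   [S -> ( S )]
(()()((S)))S => (()()((())))S   [S -> ( )]
(()()((())))S => (()()((())))()   [S -> ( )]

S=>SS=>(S)S=>(SS)S=>(SSS)S=>(()SS)S=>(()()S)S=>(()()(S))S=>(()()((S)))S=>(()()((())))S=>(()()((())))()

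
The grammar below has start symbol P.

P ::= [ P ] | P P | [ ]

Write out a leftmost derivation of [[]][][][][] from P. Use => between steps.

P=>PP=>[P]P=>[[]]P=>[[]]PP=>[[]][]P=>[[]][]PP=>[[]][][]P=>[[]][][]PP=>[[]][][][]P=>[[]][][][][]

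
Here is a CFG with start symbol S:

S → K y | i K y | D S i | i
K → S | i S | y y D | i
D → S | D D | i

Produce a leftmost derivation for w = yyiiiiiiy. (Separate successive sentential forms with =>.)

S=>Ky=>yyDy=>yyDDy=>yyDDDy=>yyDDDDy=>yySDDDy=>yyDSiDDDy=>yyiSiDDDy=>yyiiiDDDy=>yyiiiiDDy=>yyiiiiiDy=>yyiiiiiiy

S => Ky   [S → K y]
Ky => yyDy   [K → y y D]
yyDy => yyDDy   [D → D D]
yyDDy => yyDDDy   [D → D D]
yyDDDy => yyDDDDy   [D → D D]
yyDDDDy => yySDDDy   [D → S]
yySDDDy => yyDSiDDDy   [S → D S i]
yyDSiDDDy => yyiSiDDDy   [D → i]
yyiSiDDDy => yyiiiDDDy   [S → i]
yyiiiDDDy => yyiiiiDDy   [D → i]
yyiiiiDDy => yyiiiiiDy   [D → i]
yyiiiiiDy => yyiiiiiiy   [D → i]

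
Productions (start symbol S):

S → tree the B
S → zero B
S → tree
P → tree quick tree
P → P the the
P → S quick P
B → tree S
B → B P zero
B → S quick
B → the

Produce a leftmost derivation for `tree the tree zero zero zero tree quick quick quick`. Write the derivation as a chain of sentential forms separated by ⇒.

S ⇒ tree the B   [S → tree the B]
tree the B ⇒ tree the tree S   [B → tree S]
tree the tree S ⇒ tree the tree zero B   [S → zero B]
tree the tree zero B ⇒ tree the tree zero S quick   [B → S quick]
tree the tree zero S quick ⇒ tree the tree zero zero B quick   [S → zero B]
tree the tree zero zero B quick ⇒ tree the tree zero zero S quick quick   [B → S quick]
tree the tree zero zero S quick quick ⇒ tree the tree zero zero zero B quick quick   [S → zero B]
tree the tree zero zero zero B quick quick ⇒ tree the tree zero zero zero S quick quick quick   [B → S quick]
tree the tree zero zero zero S quick quick quick ⇒ tree the tree zero zero zero tree quick quick quick   [S → tree]

S ⇒ tree the B ⇒ tree the tree S ⇒ tree the tree zero B ⇒ tree the tree zero S quick ⇒ tree the tree zero zero B quick ⇒ tree the tree zero zero S quick quick ⇒ tree the tree zero zero zero B quick quick ⇒ tree the tree zero zero zero S quick quick quick ⇒ tree the tree zero zero zero tree quick quick quick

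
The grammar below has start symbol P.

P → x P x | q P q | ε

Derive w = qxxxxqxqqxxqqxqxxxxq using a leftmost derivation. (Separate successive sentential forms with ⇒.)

P ⇒ qPq ⇒ qxPxq ⇒ qxxPxxq ⇒ qxxxPxxxq ⇒ qxxxxPxxxxq ⇒ qxxxxqPqxxxxq ⇒ qxxxxqxPxqxxxxq ⇒ qxxxxqxqPqxqxxxxq ⇒ qxxxxqxqqPqqxqxxxxq ⇒ qxxxxqxqqxPxqqxqxxxxq ⇒ qxxxxqxqqxxqqxqxxxxq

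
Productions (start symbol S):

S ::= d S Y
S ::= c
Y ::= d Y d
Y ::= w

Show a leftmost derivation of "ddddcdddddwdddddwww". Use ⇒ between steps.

S ⇒ dSY ⇒ ddSYY ⇒ dddSYYY ⇒ ddddSYYYY ⇒ ddddcYYYY ⇒ ddddcdYdYYY ⇒ ddddcddYddYYY ⇒ ddddcdddYdddYYY ⇒ ddddcddddYddddYYY ⇒ ddddcdddddYdddddYYY ⇒ ddddcdddddwdddddYYY ⇒ ddddcdddddwdddddwYY ⇒ ddddcdddddwdddddwwY ⇒ ddddcdddddwdddddwww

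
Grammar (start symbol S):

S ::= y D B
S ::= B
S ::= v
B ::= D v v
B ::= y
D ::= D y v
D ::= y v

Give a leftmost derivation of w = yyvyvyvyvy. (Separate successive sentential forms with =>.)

S => yDB   [S ::= y D B]
yDB => yDyvB   [D ::= D y v]
yDyvB => yDyvyvB   [D ::= D y v]
yDyvyvB => yDyvyvyvB   [D ::= D y v]
yDyvyvyvB => yyvyvyvyvB   [D ::= y v]
yyvyvyvyvB => yyvyvyvyvy   [B ::= y]

S => yDB => yDyvB => yDyvyvB => yDyvyvyvB => yyvyvyvyvB => yyvyvyvyvy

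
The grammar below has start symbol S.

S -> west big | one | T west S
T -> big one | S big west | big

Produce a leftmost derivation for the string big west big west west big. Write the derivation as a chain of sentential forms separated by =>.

S => T west S => big west S => big west T west S => big west big west S => big west big west west big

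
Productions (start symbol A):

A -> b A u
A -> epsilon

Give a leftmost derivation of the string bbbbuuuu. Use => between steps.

A => bAu   [A -> b A u]
bAu => bbAuu   [A -> b A u]
bbAuu => bbbAuuu   [A -> b A u]
bbbAuuu => bbbbAuuuu   [A -> b A u]
bbbbAuuuu => bbbbuuuu   [A -> epsilon]

A => bAu => bbAuu => bbbAuuu => bbbbAuuuu => bbbbuuuu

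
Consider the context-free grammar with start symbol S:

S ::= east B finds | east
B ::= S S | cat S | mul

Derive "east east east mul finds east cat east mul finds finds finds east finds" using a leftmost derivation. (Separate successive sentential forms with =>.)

S => east B finds => east S S finds => east east B finds S finds => east east S S finds S finds => east east east B finds S finds S finds => east east east mul finds S finds S finds => east east east mul finds east B finds finds S finds => east east east mul finds east cat S finds finds S finds => east east east mul finds east cat east B finds finds finds S finds => east east east mul finds east cat east mul finds finds finds S finds => east east east mul finds east cat east mul finds finds finds east finds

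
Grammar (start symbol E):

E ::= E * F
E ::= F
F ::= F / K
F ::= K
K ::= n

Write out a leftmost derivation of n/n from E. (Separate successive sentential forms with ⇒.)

E ⇒ F   [E ::= F]
F ⇒ F/K   [F ::= F / K]
F/K ⇒ K/K   [F ::= K]
K/K ⇒ n/K   [K ::= n]
n/K ⇒ n/n   [K ::= n]

E⇒F⇒F/K⇒K/K⇒n/K⇒n/n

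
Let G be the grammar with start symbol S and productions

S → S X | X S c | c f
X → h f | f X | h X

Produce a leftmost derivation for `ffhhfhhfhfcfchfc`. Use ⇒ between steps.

S ⇒ XSc ⇒ fXSc ⇒ ffXSc ⇒ ffhXSc ⇒ ffhhXSc ⇒ ffhhfXSc ⇒ ffhhfhXSc ⇒ ffhhfhhfSc ⇒ ffhhfhhfSXc ⇒ ffhhfhhfXScXc ⇒ ffhhfhhfhfScXc ⇒ ffhhfhhfhfcfcXc ⇒ ffhhfhhfhfcfchfc

S ⇒ XSc   [S → X S c]
XSc ⇒ fXSc   [X → f X]
fXSc ⇒ ffXSc   [X → f X]
ffXSc ⇒ ffhXSc   [X → h X]
ffhXSc ⇒ ffhhXSc   [X → h X]
ffhhXSc ⇒ ffhhfXSc   [X → f X]
ffhhfXSc ⇒ ffhhfhXSc   [X → h X]
ffhhfhXSc ⇒ ffhhfhhfSc   [X → h f]
ffhhfhhfSc ⇒ ffhhfhhfSXc   [S → S X]
ffhhfhhfSXc ⇒ ffhhfhhfXScXc   [S → X S c]
ffhhfhhfXScXc ⇒ ffhhfhhfhfScXc   [X → h f]
ffhhfhhfhfScXc ⇒ ffhhfhhfhfcfcXc   [S → c f]
ffhhfhhfhfcfcXc ⇒ ffhhfhhfhfcfchfc   [X → h f]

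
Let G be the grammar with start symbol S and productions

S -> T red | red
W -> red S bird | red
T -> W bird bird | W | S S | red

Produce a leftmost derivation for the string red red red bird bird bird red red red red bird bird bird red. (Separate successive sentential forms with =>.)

S => T red => W bird bird red => red S bird bird bird red => red T red bird bird bird red => red S S red bird bird bird red => red T red S red bird bird bird red => red W bird bird red S red bird bird bird red => red red S bird bird bird red S red bird bird bird red => red red red bird bird bird red S red bird bird bird red => red red red bird bird bird red T red red bird bird bird red => red red red bird bird bird red red red red bird bird bird red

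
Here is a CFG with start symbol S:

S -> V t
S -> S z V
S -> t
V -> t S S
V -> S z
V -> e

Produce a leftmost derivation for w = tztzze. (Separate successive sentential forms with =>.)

S=>SzV=>SzVzV=>tzVzV=>tzSzzV=>tztzzV=>tztzze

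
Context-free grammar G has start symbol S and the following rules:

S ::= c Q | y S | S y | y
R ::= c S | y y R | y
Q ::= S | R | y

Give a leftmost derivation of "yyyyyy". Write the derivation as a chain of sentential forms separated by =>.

S => yS   [S ::= y S]
yS => yyS   [S ::= y S]
yyS => yySy   [S ::= S y]
yySy => yyySy   [S ::= y S]
yyySy => yyyySy   [S ::= y S]
yyyySy => yyyyyy   [S ::= y]

S => yS => yyS => yySy => yyySy => yyyySy => yyyyyy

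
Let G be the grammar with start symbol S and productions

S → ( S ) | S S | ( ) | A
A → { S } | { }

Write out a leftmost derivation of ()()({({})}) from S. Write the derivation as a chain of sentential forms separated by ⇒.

S ⇒ SS   [S → S S]
SS ⇒ SSS   [S → S S]
SSS ⇒ ()SS   [S → ( )]
()SS ⇒ ()()S   [S → ( )]
()()S ⇒ ()()(S)   [S → ( S )]
()()(S) ⇒ ()()(A)   [S → A]
()()(A) ⇒ ()()({S})   [A → { S }]
()()({S}) ⇒ ()()({(S)})   [S → ( S )]
()()({(S)}) ⇒ ()()({(A)})   [S → A]
()()({(A)}) ⇒ ()()({({})})   [A → { }]

S⇒SS⇒SSS⇒()SS⇒()()S⇒()()(S)⇒()()(A)⇒()()({S})⇒()()({(S)})⇒()()({(A)})⇒()()({({})})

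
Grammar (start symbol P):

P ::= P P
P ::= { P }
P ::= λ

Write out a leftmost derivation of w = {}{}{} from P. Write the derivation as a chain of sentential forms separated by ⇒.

P ⇒ PP ⇒ PPP ⇒ PPPP ⇒ {P}PPP ⇒ {}PPP ⇒ {}{P}PP ⇒ {}{}PP ⇒ {}{}{P}P ⇒ {}{}{}P ⇒ {}{}{}

P ⇒ PP   [P ::= P P]
PP ⇒ PPP   [P ::= P P]
PPP ⇒ PPPP   [P ::= P P]
PPPP ⇒ {P}PPP   [P ::= { P }]
{P}PPP ⇒ {}PPP   [P ::= λ]
{}PPP ⇒ {}{P}PP   [P ::= { P }]
{}{P}PP ⇒ {}{}PP   [P ::= λ]
{}{}PP ⇒ {}{}{P}P   [P ::= { P }]
{}{}{P}P ⇒ {}{}{}P   [P ::= λ]
{}{}{}P ⇒ {}{}{}   [P ::= λ]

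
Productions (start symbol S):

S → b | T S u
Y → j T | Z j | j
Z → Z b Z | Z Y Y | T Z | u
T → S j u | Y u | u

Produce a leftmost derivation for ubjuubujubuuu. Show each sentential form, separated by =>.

S=>TSu=>uSu=>uTSuu=>uSjuSuu=>ubjuSuu=>ubjuTSuuu=>ubjuSjuSuuu=>ubjuTSujuSuuu=>ubjuuSujuSuuu=>ubjuubujuSuuu=>ubjuubujubuuu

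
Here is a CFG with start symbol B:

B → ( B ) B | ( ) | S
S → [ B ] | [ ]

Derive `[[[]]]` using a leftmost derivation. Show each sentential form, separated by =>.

B => S => [B] => [S] => [[B]] => [[S]] => [[[]]]

B => S   [B → S]
S => [B]   [S → [ B ]]
[B] => [S]   [B → S]
[S] => [[B]]   [S → [ B ]]
[[B]] => [[S]]   [B → S]
[[S]] => [[[]]]   [S → [ ]]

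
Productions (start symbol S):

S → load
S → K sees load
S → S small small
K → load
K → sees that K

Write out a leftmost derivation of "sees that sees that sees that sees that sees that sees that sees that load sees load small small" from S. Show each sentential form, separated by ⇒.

S ⇒ S small small ⇒ K sees load small small ⇒ sees that K sees load small small ⇒ sees that sees that K sees load small small ⇒ sees that sees that sees that K sees load small small ⇒ sees that sees that sees that sees that K sees load small small ⇒ sees that sees that sees that sees that sees that K sees load small small ⇒ sees that sees that sees that sees that sees that sees that K sees load small small ⇒ sees that sees that sees that sees that sees that sees that sees that K sees load small small ⇒ sees that sees that sees that sees that sees that sees that sees that load sees load small small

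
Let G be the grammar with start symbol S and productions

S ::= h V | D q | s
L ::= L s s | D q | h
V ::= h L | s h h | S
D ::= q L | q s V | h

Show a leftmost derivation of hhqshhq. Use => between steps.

S=>hV=>hS=>hhV=>hhS=>hhDq=>hhqsVq=>hhqshLq=>hhqshhq

S => hV   [S ::= h V]
hV => hS   [V ::= S]
hS => hhV   [S ::= h V]
hhV => hhS   [V ::= S]
hhS => hhDq   [S ::= D q]
hhDq => hhqsVq   [D ::= q s V]
hhqsVq => hhqshLq   [V ::= h L]
hhqshLq => hhqshhq   [L ::= h]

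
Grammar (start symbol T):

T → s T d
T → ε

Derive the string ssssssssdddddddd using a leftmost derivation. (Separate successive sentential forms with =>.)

T => sTd => ssTdd => sssTddd => ssssTdddd => sssssTddddd => ssssssTdddddd => sssssssTddddddd => ssssssssTdddddddd => ssssssssdddddddd

T => sTd   [T → s T d]
sTd => ssTdd   [T → s T d]
ssTdd => sssTddd   [T → s T d]
sssTddd => ssssTdddd   [T → s T d]
ssssTdddd => sssssTddddd   [T → s T d]
sssssTddddd => ssssssTdddddd   [T → s T d]
ssssssTdddddd => sssssssTddddddd   [T → s T d]
sssssssTddddddd => ssssssssTdddddddd   [T → s T d]
ssssssssTdddddddd => ssssssssdddddddd   [T → ε]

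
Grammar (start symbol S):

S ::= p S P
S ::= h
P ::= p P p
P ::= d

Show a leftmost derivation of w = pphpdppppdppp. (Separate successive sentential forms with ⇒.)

S ⇒ pSP ⇒ ppSPP ⇒ pphPP ⇒ pphpPpP ⇒ pphpdpP ⇒ pphpdppPp ⇒ pphpdpppPpp ⇒ pphpdppppPppp ⇒ pphpdppppdppp

S ⇒ pSP   [S ::= p S P]
pSP ⇒ ppSPP   [S ::= p S P]
ppSPP ⇒ pphPP   [S ::= h]
pphPP ⇒ pphpPpP   [P ::= p P p]
pphpPpP ⇒ pphpdpP   [P ::= d]
pphpdpP ⇒ pphpdppPp   [P ::= p P p]
pphpdppPp ⇒ pphpdpppPpp   [P ::= p P p]
pphpdpppPpp ⇒ pphpdppppPppp   [P ::= p P p]
pphpdppppPppp ⇒ pphpdppppdppp   [P ::= d]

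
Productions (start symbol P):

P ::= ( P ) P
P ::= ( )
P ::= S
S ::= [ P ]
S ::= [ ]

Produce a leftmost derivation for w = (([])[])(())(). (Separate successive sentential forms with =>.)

P => (P)P   [P ::= ( P ) P]
(P)P => ((P)P)P   [P ::= ( P ) P]
((P)P)P => ((S)P)P   [P ::= S]
((S)P)P => (([])P)P   [S ::= [ ]]
(([])P)P => (([])S)P   [P ::= S]
(([])S)P => (([])[])P   [S ::= [ ]]
(([])[])P => (([])[])(P)P   [P ::= ( P ) P]
(([])[])(P)P => (([])[])(())P   [P ::= ( )]
(([])[])(())P => (([])[])(())()   [P ::= ( )]

P => (P)P => ((P)P)P => ((S)P)P => (([])P)P => (([])S)P => (([])[])P => (([])[])(P)P => (([])[])(())P => (([])[])(())()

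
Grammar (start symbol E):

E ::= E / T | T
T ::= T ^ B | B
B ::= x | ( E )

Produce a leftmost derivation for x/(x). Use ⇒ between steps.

E⇒E/T⇒T/T⇒B/T⇒x/T⇒x/B⇒x/(E)⇒x/(T)⇒x/(B)⇒x/(x)

E ⇒ E/T   [E ::= E / T]
E/T ⇒ T/T   [E ::= T]
T/T ⇒ B/T   [T ::= B]
B/T ⇒ x/T   [B ::= x]
x/T ⇒ x/B   [T ::= B]
x/B ⇒ x/(E)   [B ::= ( E )]
x/(E) ⇒ x/(T)   [E ::= T]
x/(T) ⇒ x/(B)   [T ::= B]
x/(B) ⇒ x/(x)   [B ::= x]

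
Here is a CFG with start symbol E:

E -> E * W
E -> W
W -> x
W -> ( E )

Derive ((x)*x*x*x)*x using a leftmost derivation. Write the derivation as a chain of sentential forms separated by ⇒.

E ⇒ E*W ⇒ W*W ⇒ (E)*W ⇒ (E*W)*W ⇒ (E*W*W)*W ⇒ (E*W*W*W)*W ⇒ (W*W*W*W)*W ⇒ ((E)*W*W*W)*W ⇒ ((W)*W*W*W)*W ⇒ ((x)*W*W*W)*W ⇒ ((x)*x*W*W)*W ⇒ ((x)*x*x*W)*W ⇒ ((x)*x*x*x)*W ⇒ ((x)*x*x*x)*x

E ⇒ E*W   [E -> E * W]
E*W ⇒ W*W   [E -> W]
W*W ⇒ (E)*W   [W -> ( E )]
(E)*W ⇒ (E*W)*W   [E -> E * W]
(E*W)*W ⇒ (E*W*W)*W   [E -> E * W]
(E*W*W)*W ⇒ (E*W*W*W)*W   [E -> E * W]
(E*W*W*W)*W ⇒ (W*W*W*W)*W   [E -> W]
(W*W*W*W)*W ⇒ ((E)*W*W*W)*W   [W -> ( E )]
((E)*W*W*W)*W ⇒ ((W)*W*W*W)*W   [E -> W]
((W)*W*W*W)*W ⇒ ((x)*W*W*W)*W   [W -> x]
((x)*W*W*W)*W ⇒ ((x)*x*W*W)*W   [W -> x]
((x)*x*W*W)*W ⇒ ((x)*x*x*W)*W   [W -> x]
((x)*x*x*W)*W ⇒ ((x)*x*x*x)*W   [W -> x]
((x)*x*x*x)*W ⇒ ((x)*x*x*x)*x   [W -> x]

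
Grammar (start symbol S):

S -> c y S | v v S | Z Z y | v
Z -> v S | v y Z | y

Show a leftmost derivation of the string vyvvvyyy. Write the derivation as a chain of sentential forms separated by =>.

S => ZZy   [S -> Z Z y]
ZZy => vyZZy   [Z -> v y Z]
vyZZy => vyvSZy   [Z -> v S]
vyvSZy => vyvvZy   [S -> v]
vyvvZy => vyvvvyZy   [Z -> v y Z]
vyvvvyZy => vyvvvyyy   [Z -> y]

S => ZZy => vyZZy => vyvSZy => vyvvZy => vyvvvyZy => vyvvvyyy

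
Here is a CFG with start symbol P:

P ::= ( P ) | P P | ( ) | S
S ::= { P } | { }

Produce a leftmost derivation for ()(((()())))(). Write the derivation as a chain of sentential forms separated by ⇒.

P⇒PP⇒()P⇒()PP⇒()(P)P⇒()((P))P⇒()(((P)))P⇒()(((PP)))P⇒()(((()P)))P⇒()(((()())))P⇒()(((()())))()

P ⇒ PP   [P ::= P P]
PP ⇒ ()P   [P ::= ( )]
()P ⇒ ()PP   [P ::= P P]
()PP ⇒ ()(P)P   [P ::= ( P )]
()(P)P ⇒ ()((P))P   [P ::= ( P )]
()((P))P ⇒ ()(((P)))P   [P ::= ( P )]
()(((P)))P ⇒ ()(((PP)))P   [P ::= P P]
()(((PP)))P ⇒ ()(((()P)))P   [P ::= ( )]
()(((()P)))P ⇒ ()(((()())))P   [P ::= ( )]
()(((()())))P ⇒ ()(((()())))()   [P ::= ( )]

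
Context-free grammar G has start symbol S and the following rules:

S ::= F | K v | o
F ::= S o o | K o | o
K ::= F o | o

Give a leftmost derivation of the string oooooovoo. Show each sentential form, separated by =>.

S => F => Soo => Kvoo => Fovoo => Koovoo => Fooovoo => Sooooovoo => oooooovoo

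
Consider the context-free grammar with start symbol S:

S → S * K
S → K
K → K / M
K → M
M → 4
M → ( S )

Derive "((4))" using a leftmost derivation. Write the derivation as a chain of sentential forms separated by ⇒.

S⇒K⇒M⇒(S)⇒(K)⇒(M)⇒((S))⇒((K))⇒((M))⇒((4))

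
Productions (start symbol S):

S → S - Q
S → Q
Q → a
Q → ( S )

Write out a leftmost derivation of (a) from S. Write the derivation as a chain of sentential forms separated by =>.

S=>Q=>(S)=>(Q)=>(a)

S => Q   [S → Q]
Q => (S)   [Q → ( S )]
(S) => (Q)   [S → Q]
(Q) => (a)   [Q → a]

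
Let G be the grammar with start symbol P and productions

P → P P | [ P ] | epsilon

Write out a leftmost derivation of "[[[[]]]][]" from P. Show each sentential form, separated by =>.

P => PP   [P → P P]
PP => [P]P   [P → [ P ]]
[P]P => [PP]P   [P → P P]
[PP]P => [[P]P]P   [P → [ P ]]
[[P]P]P => [[[P]]P]P   [P → [ P ]]
[[[P]]P]P => [[[PP]]P]P   [P → P P]
[[[PP]]P]P => [[[[P]P]]P]P   [P → [ P ]]
[[[[P]P]]P]P => [[[[]P]]P]P   [P → epsilon]
[[[[]P]]P]P => [[[[]]]P]P   [P → epsilon]
[[[[]]]P]P => [[[[]]]]P   [P → epsilon]
[[[[]]]]P => [[[[]]]][P]   [P → [ P ]]
[[[[]]]][P] => [[[[]]]][]   [P → epsilon]

P => PP => [P]P => [PP]P => [[P]P]P => [[[P]]P]P => [[[PP]]P]P => [[[[P]P]]P]P => [[[[]P]]P]P => [[[[]]]P]P => [[[[]]]]P => [[[[]]]][P] => [[[[]]]][]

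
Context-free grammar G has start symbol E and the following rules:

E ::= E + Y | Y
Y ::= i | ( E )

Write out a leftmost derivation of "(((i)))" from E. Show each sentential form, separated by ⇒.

E⇒Y⇒(E)⇒(Y)⇒((E))⇒((Y))⇒(((E)))⇒(((Y)))⇒(((i)))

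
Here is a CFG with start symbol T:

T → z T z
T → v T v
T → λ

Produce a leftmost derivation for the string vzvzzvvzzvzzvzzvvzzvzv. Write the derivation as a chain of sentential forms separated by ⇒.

T⇒vTv⇒vzTzv⇒vzvTvzv⇒vzvzTzvzv⇒vzvzzTzzvzv⇒vzvzzvTvzzvzv⇒vzvzzvvTvvzzvzv⇒vzvzzvvzTzvvzzvzv⇒vzvzzvvzzTzzvvzzvzv⇒vzvzzvvzzvTvzzvvzzvzv⇒vzvzzvvzzvzTzvzzvvzzvzv⇒vzvzzvvzzvzzvzzvvzzvzv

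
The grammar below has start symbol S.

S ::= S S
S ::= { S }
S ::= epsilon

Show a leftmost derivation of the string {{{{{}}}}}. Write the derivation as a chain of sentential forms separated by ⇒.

S ⇒ SS ⇒ SSS ⇒ {S}SS ⇒ {{S}}SS ⇒ {{{S}}}SS ⇒ {{{{S}}}}SS ⇒ {{{{{S}}}}}SS ⇒ {{{{{}}}}}SS ⇒ {{{{{}}}}}S ⇒ {{{{{}}}}}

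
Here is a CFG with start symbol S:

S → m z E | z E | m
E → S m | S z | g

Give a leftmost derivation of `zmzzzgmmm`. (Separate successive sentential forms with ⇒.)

S ⇒ zE   [S → z E]
zE ⇒ zSm   [E → S m]
zSm ⇒ zmzEm   [S → m z E]
zmzEm ⇒ zmzSmm   [E → S m]
zmzSmm ⇒ zmzzEmm   [S → z E]
zmzzEmm ⇒ zmzzSmmm   [E → S m]
zmzzSmmm ⇒ zmzzzEmmm   [S → z E]
zmzzzEmmm ⇒ zmzzzgmmm   [E → g]

S ⇒ zE ⇒ zSm ⇒ zmzEm ⇒ zmzSmm ⇒ zmzzEmm ⇒ zmzzSmmm ⇒ zmzzzEmmm ⇒ zmzzzgmmm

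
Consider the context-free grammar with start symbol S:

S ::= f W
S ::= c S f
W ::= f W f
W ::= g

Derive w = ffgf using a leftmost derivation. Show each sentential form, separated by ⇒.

S ⇒ fW   [S ::= f W]
fW ⇒ ffWf   [W ::= f W f]
ffWf ⇒ ffgf   [W ::= g]

S ⇒ fW ⇒ ffWf ⇒ ffgf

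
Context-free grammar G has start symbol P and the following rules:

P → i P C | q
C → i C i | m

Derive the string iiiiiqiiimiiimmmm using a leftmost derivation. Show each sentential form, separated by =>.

P => iPC   [P → i P C]
iPC => iiPCC   [P → i P C]
iiPCC => iiiPCCC   [P → i P C]
iiiPCCC => iiiiPCCCC   [P → i P C]
iiiiPCCCC => iiiiiPCCCCC   [P → i P C]
iiiiiPCCCCC => iiiiiqCCCCC   [P → q]
iiiiiqCCCCC => iiiiiqiCiCCCC   [C → i C i]
iiiiiqiCiCCCC => iiiiiqiiCiiCCCC   [C → i C i]
iiiiiqiiCiiCCCC => iiiiiqiiiCiiiCCCC   [C → i C i]
iiiiiqiiiCiiiCCCC => iiiiiqiiimiiiCCCC   [C → m]
iiiiiqiiimiiiCCCC => iiiiiqiiimiiimCCC   [C → m]
iiiiiqiiimiiimCCC => iiiiiqiiimiiimmCC   [C → m]
iiiiiqiiimiiimmCC => iiiiiqiiimiiimmmC   [C → m]
iiiiiqiiimiiimmmC => iiiiiqiiimiiimmmm   [C → m]

P => iPC => iiPCC => iiiPCCC => iiiiPCCCC => iiiiiPCCCCC => iiiiiqCCCCC => iiiiiqiCiCCCC => iiiiiqiiCiiCCCC => iiiiiqiiiCiiiCCCC => iiiiiqiiimiiiCCCC => iiiiiqiiimiiimCCC => iiiiiqiiimiiimmCC => iiiiiqiiimiiimmmC => iiiiiqiiimiiimmmm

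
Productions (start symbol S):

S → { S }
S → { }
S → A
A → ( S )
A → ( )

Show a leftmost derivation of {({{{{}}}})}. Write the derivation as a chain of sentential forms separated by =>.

S=>{S}=>{A}=>{(S)}=>{({S})}=>{({{S}})}=>{({{{S}}})}=>{({{{{}}}})}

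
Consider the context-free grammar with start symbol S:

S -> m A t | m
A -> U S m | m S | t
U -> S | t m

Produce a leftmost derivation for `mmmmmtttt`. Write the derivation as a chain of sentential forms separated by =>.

S=>mAt=>mmSt=>mmmAtt=>mmmmStt=>mmmmmAttt=>mmmmmtttt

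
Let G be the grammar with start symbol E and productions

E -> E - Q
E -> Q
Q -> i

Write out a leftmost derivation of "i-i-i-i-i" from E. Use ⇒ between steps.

E ⇒ E-Q   [E -> E - Q]
E-Q ⇒ E-Q-Q   [E -> E - Q]
E-Q-Q ⇒ E-Q-Q-Q   [E -> E - Q]
E-Q-Q-Q ⇒ E-Q-Q-Q-Q   [E -> E - Q]
E-Q-Q-Q-Q ⇒ Q-Q-Q-Q-Q   [E -> Q]
Q-Q-Q-Q-Q ⇒ i-Q-Q-Q-Q   [Q -> i]
i-Q-Q-Q-Q ⇒ i-i-Q-Q-Q   [Q -> i]
i-i-Q-Q-Q ⇒ i-i-i-Q-Q   [Q -> i]
i-i-i-Q-Q ⇒ i-i-i-i-Q   [Q -> i]
i-i-i-i-Q ⇒ i-i-i-i-i   [Q -> i]

E⇒E-Q⇒E-Q-Q⇒E-Q-Q-Q⇒E-Q-Q-Q-Q⇒Q-Q-Q-Q-Q⇒i-Q-Q-Q-Q⇒i-i-Q-Q-Q⇒i-i-i-Q-Q⇒i-i-i-i-Q⇒i-i-i-i-i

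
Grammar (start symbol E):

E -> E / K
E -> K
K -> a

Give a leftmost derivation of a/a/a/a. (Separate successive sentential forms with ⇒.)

E ⇒ E/K ⇒ E/K/K ⇒ E/K/K/K ⇒ K/K/K/K ⇒ a/K/K/K ⇒ a/a/K/K ⇒ a/a/a/K ⇒ a/a/a/a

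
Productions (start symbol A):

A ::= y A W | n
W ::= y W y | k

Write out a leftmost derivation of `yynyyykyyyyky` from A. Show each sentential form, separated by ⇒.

A ⇒ yAW ⇒ yyAWW ⇒ yynWW ⇒ yynyWyW ⇒ yynyyWyyW ⇒ yynyyyWyyyW ⇒ yynyyykyyyW ⇒ yynyyykyyyyWy ⇒ yynyyykyyyyky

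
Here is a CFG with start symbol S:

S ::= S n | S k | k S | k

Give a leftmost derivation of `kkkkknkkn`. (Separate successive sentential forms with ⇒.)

S⇒Sn⇒Skn⇒Skkn⇒Snkkn⇒kSnkkn⇒kkSnkkn⇒kkkSnkkn⇒kkkSknkkn⇒kkkkknkkn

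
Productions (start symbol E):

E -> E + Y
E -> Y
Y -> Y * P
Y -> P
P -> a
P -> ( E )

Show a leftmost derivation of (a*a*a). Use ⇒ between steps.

E ⇒ Y   [E -> Y]
Y ⇒ P   [Y -> P]
P ⇒ (E)   [P -> ( E )]
(E) ⇒ (Y)   [E -> Y]
(Y) ⇒ (Y*P)   [Y -> Y * P]
(Y*P) ⇒ (Y*P*P)   [Y -> Y * P]
(Y*P*P) ⇒ (P*P*P)   [Y -> P]
(P*P*P) ⇒ (a*P*P)   [P -> a]
(a*P*P) ⇒ (a*a*P)   [P -> a]
(a*a*P) ⇒ (a*a*a)   [P -> a]

E ⇒ Y ⇒ P ⇒ (E) ⇒ (Y) ⇒ (Y*P) ⇒ (Y*P*P) ⇒ (P*P*P) ⇒ (a*P*P) ⇒ (a*a*P) ⇒ (a*a*a)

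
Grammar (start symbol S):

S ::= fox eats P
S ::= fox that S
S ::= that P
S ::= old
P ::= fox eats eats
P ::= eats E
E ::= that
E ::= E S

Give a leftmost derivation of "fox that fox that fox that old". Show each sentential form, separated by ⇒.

S ⇒ fox that S ⇒ fox that fox that S ⇒ fox that fox that fox that S ⇒ fox that fox that fox that old

S ⇒ fox that S   [S ::= fox that S]
fox that S ⇒ fox that fox that S   [S ::= fox that S]
fox that fox that S ⇒ fox that fox that fox that S   [S ::= fox that S]
fox that fox that fox that S ⇒ fox that fox that fox that old   [S ::= old]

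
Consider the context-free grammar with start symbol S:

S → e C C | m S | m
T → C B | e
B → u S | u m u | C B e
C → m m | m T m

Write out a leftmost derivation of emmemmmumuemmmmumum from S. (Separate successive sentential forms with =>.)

S => eCC => emTmC => emCBmC => emmTmBmC => emmemBmC => emmemCBemC => emmemmmBemC => emmemmmumuemC => emmemmmumuemmTm => emmemmmumuemmCBm => emmemmmumuemmmmBm => emmemmmumuemmmmumum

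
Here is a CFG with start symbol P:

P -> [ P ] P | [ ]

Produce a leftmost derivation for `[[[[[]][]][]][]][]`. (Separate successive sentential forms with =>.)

P => [P]P => [[P]P]P => [[[P]P]P]P => [[[[P]P]P]P]P => [[[[[]]P]P]P]P => [[[[[]][]]P]P]P => [[[[[]][]][]]P]P => [[[[[]][]][]][]]P => [[[[[]][]][]][]][]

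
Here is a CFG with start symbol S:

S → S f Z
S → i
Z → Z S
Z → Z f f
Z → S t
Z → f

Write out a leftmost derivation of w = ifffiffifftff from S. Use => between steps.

S => SfZ => SfZfZ => SfZfZfZ => ifZfZfZ => ifffZfZ => ifffStfZ => ifffSfZtfZ => ifffSfZfZtfZ => ifffifZfZtfZ => ifffifZSfZtfZ => ifffiffSfZtfZ => ifffiffifZtfZ => ifffiffifftfZ => ifffiffifftff

S => SfZ   [S → S f Z]
SfZ => SfZfZ   [S → S f Z]
SfZfZ => SfZfZfZ   [S → S f Z]
SfZfZfZ => ifZfZfZ   [S → i]
ifZfZfZ => ifffZfZ   [Z → f]
ifffZfZ => ifffStfZ   [Z → S t]
ifffStfZ => ifffSfZtfZ   [S → S f Z]
ifffSfZtfZ => ifffSfZfZtfZ   [S → S f Z]
ifffSfZfZtfZ => ifffifZfZtfZ   [S → i]
ifffifZfZtfZ => ifffifZSfZtfZ   [Z → Z S]
ifffifZSfZtfZ => ifffiffSfZtfZ   [Z → f]
ifffiffSfZtfZ => ifffiffifZtfZ   [S → i]
ifffiffifZtfZ => ifffiffifftfZ   [Z → f]
ifffiffifftfZ => ifffiffifftff   [Z → f]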